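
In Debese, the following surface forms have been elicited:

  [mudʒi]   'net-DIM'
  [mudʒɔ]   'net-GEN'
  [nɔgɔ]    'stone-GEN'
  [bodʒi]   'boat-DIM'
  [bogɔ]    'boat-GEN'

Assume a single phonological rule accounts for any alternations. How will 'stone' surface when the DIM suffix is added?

[nɔdʒi]

In [bodʒi] and [bogɔ] the final segment of 'boat' alternates: [dʒ] ~ [g].
But 'net' keeps [dʒ] in both environments ([mudʒi], [mudʒɔ]), so there is no rule changing /dʒ/ to [g] before the GEN suffix.
The alternation reflects palatalization before a front vowel: /g/ becomes palato-alveolar [dʒ] before a front vowel. /g/ is underlying.
From [nɔgɔ] the stem 'stone' is /nɔg/; before a front vowel this yields [nɔdʒi].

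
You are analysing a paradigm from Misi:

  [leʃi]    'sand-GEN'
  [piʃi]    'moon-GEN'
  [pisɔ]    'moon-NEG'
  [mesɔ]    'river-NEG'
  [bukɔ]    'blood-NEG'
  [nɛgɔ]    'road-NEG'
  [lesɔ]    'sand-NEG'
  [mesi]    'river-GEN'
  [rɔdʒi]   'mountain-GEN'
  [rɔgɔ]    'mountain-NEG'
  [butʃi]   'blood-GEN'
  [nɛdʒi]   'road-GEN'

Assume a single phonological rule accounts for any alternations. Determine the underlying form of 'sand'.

/leʃ/

The stem for 'sand' ends in [ʃ] in [leʃi] but [s] in [lesɔ].
Compare 'river', with invariant [s] in [mesi] and [mesɔ]: an analysis with underlying /s/ and a rule producing [ʃ] before the GEN suffix would wrongly predict alternation here too.
The underlying segment must be /ʃ/; palato-alveolar /tʃ/, /dʒ/ and /ʃ/ become [k], [g] and [s] when no front vowel follows, yielding [s] there.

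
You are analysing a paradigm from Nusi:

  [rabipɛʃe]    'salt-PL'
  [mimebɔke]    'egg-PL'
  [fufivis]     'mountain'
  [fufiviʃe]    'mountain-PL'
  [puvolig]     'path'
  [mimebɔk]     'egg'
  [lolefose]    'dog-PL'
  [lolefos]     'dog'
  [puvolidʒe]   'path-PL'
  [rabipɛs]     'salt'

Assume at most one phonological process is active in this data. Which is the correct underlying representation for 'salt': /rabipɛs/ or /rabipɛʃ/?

In [rabipɛs] and [rabipɛʃe] the final segment of 'salt' alternates: [s] ~ [ʃ].
If /s/ were underlying and a rule turned it into [ʃ] before the PL suffix, 'dog' would also alternate; but it has [s] in both [lolefos] and [lolefose].
Therefore /ʃ/ is basic and [s] is derived by depalatalization (palato-alveolar /dʒ/ and /ʃ/ become [g] and [s] when no front vowel follows).

/rabipɛʃ/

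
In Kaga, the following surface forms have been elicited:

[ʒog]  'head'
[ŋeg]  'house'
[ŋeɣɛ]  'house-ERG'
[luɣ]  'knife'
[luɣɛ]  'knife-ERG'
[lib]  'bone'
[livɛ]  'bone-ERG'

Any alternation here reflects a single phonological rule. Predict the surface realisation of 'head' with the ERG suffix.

The stem for 'house' ends in [g] in [ŋeg] but [ɣ] in [ŋeɣɛ].
Compare 'knife', with invariant [ɣ] in [luɣ] and [luɣɛ]: an analysis with underlying /ɣ/ and a rule producing [g] in isolation would wrongly predict alternation here too.
So /g/ is underlying, and a rule of intervocalic spirantization — voiced stops become fricatives between vowels — gives [ɣ].
The one attested form of 'head', [ʒog], shows underlying /ʒog/. Applying the same rule between vowels gives [ʒoɣɛ].

[ʒoɣɛ]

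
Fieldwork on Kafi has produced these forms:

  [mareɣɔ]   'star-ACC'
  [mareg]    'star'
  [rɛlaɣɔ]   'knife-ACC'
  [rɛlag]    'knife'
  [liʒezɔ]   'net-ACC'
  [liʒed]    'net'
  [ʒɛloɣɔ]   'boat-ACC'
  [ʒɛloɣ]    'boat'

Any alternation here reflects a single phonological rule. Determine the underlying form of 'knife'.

/rɛlag/

In [rɛlaɣɔ] and [rɛlag] the final segment of 'knife' alternates: [ɣ] ~ [g].
The stem 'boat' ([ʒɛloɣɔ], [ʒɛloɣ]) shows [ɣ] unchanged in both environments, so [ɣ] cannot be basic with [g] derived in isolation.
The underlying segment must be /g/; voiced stops become fricatives between vowels, yielding [ɣ] there.
Hence 'knife' is /rɛlag/ underlyingly.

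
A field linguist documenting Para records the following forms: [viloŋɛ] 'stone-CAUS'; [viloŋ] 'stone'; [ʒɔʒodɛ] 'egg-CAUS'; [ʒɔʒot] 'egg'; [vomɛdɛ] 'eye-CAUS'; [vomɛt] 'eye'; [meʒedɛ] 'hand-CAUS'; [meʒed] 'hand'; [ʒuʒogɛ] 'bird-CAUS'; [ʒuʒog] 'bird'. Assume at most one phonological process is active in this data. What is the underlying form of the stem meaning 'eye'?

/vomɛt/

'eye' shows [d] ~ [t] at the end of the stem ([vomɛdɛ] vs [vomɛt]).
But 'hand' keeps [d] in both environments ([meʒedɛ], [meʒed]), so there is no rule changing /d/ to [t] in isolation.
The underlying segment must be /t/; voiceless stops become voiced between vowels, yielding [d] there.
Hence 'eye' is /vomɛt/ underlyingly.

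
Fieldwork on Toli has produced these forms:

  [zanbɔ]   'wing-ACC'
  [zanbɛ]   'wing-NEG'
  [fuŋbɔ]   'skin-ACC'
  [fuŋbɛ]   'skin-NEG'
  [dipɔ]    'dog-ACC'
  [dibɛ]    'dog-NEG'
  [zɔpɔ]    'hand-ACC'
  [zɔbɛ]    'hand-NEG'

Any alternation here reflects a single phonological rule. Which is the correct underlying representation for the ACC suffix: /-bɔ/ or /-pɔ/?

/-pɔ/

The ACC suffix surfaces as [-bɔ] and [-pɔ], depending on the final segment of the stem.
The NEG suffix, which begins with [b], is invariant after every stem; so [b] is not altered by any rule here.
The ACC suffix is therefore /-pɔ/ underlyingly, with post-nasal voicing: voiceless stops become voiced after a nasal.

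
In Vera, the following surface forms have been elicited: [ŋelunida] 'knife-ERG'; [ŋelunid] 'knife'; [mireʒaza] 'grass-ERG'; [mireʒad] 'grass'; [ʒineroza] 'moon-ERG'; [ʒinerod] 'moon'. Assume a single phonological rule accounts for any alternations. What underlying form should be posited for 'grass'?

'grass' shows [z] ~ [d] at the end of the stem ([mireʒaza] vs [mireʒad]).
But 'knife' keeps [d] in both environments ([ŋelunida], [ŋelunid]), so there is no rule changing /d/ to [z] before the ERG suffix.
Therefore /z/ is basic and [d] is derived by word-final hardening (voiced fricatives become stops word-finally).
The underlying form of 'grass' is therefore /mireʒaz/.

/mireʒaz/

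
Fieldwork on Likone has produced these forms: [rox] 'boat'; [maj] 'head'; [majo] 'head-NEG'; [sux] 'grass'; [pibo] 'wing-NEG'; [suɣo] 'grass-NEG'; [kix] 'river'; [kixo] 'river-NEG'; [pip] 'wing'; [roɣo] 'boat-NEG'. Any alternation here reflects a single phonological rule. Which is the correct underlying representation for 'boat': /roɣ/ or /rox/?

In [rox] and [roɣo] the final segment of 'boat' alternates: [x] ~ [ɣ].
If /x/ were underlying and a rule turned it into [ɣ] before the NEG suffix, 'river' would also alternate; but it has [x] in both [kix] and [kixo].
Therefore /ɣ/ is basic and [x] is derived by word-final obstruent devoicing (voiced obstruents become voiceless word-finally).

/roɣ/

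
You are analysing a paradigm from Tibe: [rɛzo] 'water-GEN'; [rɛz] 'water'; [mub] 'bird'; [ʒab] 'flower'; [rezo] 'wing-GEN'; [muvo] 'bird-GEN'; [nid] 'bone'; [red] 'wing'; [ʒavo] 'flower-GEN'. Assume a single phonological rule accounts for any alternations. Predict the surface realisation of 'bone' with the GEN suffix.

The root 'wing' surfaces as [rezo] and [red], with a stem-final [z] ~ [d] alternation.
If /z/ were underlying and a rule turned it into [d] in isolation, 'water' would also alternate; but it has [z] in both [rɛzo] and [rɛz].
The alternation reflects intervocalic spirantization: voiced stops become fricatives between vowels. /d/ is underlying.
From [nid] the stem 'bone' is /nid/; between vowels this yields [nizo].

[nizo]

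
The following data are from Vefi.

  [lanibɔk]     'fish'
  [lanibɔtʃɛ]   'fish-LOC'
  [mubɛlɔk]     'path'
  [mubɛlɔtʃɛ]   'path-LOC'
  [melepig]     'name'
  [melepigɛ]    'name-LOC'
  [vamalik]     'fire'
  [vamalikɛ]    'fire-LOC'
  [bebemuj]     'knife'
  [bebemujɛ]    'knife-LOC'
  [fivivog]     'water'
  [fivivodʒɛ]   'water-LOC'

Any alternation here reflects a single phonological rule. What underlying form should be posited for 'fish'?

/lanibɔtʃ/

In [lanibɔk] and [lanibɔtʃɛ] the final segment of 'fish' alternates: [k] ~ [tʃ].
If /k/ were underlying and a rule turned it into [tʃ] before the LOC suffix, 'fire' would also alternate; but it has [k] in both [vamalik] and [vamalikɛ].
So /tʃ/ is underlying, and a rule of depalatalization — palato-alveolar /tʃ/ and /dʒ/ become [k] and [g] when no front vowel follows — gives [k].
The underlying form of 'fish' is therefore /lanibɔtʃ/.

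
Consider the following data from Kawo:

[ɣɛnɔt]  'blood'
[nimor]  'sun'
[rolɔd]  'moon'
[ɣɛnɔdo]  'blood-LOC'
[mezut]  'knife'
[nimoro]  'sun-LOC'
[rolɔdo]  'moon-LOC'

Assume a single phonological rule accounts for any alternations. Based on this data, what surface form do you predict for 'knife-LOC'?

The stem for 'blood' ends in [t] in [ɣɛnɔt] but [d] in [ɣɛnɔdo].
The stem 'moon' ([rolɔd], [rolɔdo]) shows [d] unchanged in both environments, so [d] cannot be basic with [t] derived in isolation.
The alternation reflects intervocalic voicing: voiceless stops become voiced between vowels. /t/ is underlying.
The one attested form of 'knife', [mezut], shows underlying /mezut/. Applying the same rule between vowels gives [mezudo].

[mezudo]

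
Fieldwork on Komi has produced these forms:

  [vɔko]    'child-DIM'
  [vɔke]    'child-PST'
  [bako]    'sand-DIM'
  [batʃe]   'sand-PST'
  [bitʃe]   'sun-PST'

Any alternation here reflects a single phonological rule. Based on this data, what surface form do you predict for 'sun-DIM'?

'sand' shows [k] ~ [tʃ] at the end of the stem ([bako] vs [batʃe]).
If /k/ were underlying and a rule turned it into [tʃ] before the PST suffix, 'child' would also alternate; but it has [k] in both [vɔko] and [vɔke].
Therefore /tʃ/ is basic and [k] is derived by depalatalization (palato-alveolar /tʃ/ becomes [k] when no front vowel follows).
From [bitʃe] the stem 'sun' is /bitʃ/; when no front vowel follows this yields [biko].

[biko]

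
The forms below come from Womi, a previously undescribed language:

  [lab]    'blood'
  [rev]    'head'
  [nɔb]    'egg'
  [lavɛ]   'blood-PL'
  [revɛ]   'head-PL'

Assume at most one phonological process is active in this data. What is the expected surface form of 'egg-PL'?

[nɔvɛ]

'blood' shows [v] ~ [b] at the end of the stem ([lavɛ] vs [lab]).
But 'head' keeps [v] in both environments ([revɛ], [rev]), so there is no rule changing /v/ to [b] in isolation.
So /b/ is underlying, and a rule of intervocalic spirantization — voiced stops become fricatives between vowels — gives [v].
From [nɔb] the stem 'egg' is /nɔb/; between vowels this yields [nɔvɛ].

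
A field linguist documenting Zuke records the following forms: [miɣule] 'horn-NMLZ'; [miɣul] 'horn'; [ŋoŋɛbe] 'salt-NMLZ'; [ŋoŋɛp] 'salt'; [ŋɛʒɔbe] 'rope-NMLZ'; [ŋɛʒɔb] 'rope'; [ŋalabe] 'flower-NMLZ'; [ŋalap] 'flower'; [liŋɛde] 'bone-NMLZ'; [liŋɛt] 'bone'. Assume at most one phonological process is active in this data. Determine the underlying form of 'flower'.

In [ŋalabe] and [ŋalap] the final segment of 'flower' alternates: [b] ~ [p].
The stem 'rope' ([ŋɛʒɔbe], [ŋɛʒɔb]) shows [b] unchanged in both environments, so [b] cannot be basic with [p] derived in isolation.
Therefore /p/ is basic and [b] is derived by intervocalic voicing (voiceless stops become voiced between vowels).
So 'flower' = /ŋalap/.

/ŋalap/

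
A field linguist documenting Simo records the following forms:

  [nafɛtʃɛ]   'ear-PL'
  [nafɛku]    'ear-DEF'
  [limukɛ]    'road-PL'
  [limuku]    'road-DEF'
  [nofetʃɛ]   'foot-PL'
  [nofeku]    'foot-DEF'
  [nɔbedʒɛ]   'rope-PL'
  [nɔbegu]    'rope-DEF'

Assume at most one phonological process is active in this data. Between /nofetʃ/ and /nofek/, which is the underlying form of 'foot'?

/nofetʃ/

In [nofetʃɛ] and [nofeku] the final segment of 'foot' alternates: [tʃ] ~ [k].
Compare 'road', with invariant [k] in [limukɛ] and [limuku]: an analysis with underlying /k/ and a rule producing [tʃ] before the PL suffix would wrongly predict alternation here too.
The underlying segment must be /tʃ/; palato-alveolar /tʃ/ and /dʒ/ become [k] and [g] when no front vowel follows, yielding [k] there.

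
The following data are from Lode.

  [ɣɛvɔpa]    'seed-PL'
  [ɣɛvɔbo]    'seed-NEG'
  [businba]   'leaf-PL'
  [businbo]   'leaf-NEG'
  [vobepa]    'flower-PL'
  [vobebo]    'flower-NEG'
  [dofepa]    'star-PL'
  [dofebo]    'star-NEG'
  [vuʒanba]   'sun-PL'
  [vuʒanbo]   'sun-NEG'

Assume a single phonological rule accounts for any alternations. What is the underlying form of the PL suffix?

/-pa/

The PL morpheme has two allomorphs, [-ba] and [-pa].
By contrast the NEG suffix keeps its initial [b] throughout — that segment must be underlying.
The PL suffix is therefore /-pa/ underlyingly, with post-nasal voicing: voiceless stops become voiced after a nasal.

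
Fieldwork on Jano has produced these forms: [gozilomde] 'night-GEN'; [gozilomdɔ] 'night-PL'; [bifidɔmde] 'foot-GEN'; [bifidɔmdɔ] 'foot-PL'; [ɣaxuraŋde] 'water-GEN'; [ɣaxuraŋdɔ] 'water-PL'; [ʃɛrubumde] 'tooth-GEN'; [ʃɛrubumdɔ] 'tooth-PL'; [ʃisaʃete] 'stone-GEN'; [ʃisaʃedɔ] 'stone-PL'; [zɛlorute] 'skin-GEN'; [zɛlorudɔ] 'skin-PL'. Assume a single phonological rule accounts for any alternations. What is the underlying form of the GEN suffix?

/-te/

The GEN morpheme has two allomorphs, [-de] and [-te].
The PL suffix, which begins with [d], is invariant after every stem; so [d] is not altered by any rule here.
So the underlying form is /-te/, and voiceless stops become voiced after a nasal.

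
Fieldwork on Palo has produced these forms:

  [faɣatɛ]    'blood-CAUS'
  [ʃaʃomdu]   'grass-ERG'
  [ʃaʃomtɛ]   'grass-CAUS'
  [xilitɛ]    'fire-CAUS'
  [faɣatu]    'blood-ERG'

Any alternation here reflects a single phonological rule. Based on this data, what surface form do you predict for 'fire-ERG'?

[xilitu]

The ERG suffix surfaces as [-du] and [-tu], depending on the final segment of the stem.
By contrast the CAUS suffix keeps its initial [t] throughout — that segment must be underlying.
The ERG suffix is therefore /-du/ underlyingly, with post-vocalic devoicing: voiced stops become voiceless after a vowel.
After 'fire', which ends in a vowel, the suffix surfaces as [-tu], giving [xilitu].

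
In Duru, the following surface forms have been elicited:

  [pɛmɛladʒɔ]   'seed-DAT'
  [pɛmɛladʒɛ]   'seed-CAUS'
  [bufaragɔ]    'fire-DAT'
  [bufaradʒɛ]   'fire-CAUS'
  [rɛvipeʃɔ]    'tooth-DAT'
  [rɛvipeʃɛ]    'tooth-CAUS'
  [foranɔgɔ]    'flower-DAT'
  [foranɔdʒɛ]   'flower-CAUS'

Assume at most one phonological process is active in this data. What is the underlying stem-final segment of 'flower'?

/g/

In [foranɔgɔ] and [foranɔdʒɛ] the final segment of 'flower' alternates: [g] ~ [dʒ].
If /dʒ/ were underlying and a rule turned it into [g] before the DAT suffix, 'seed' would also alternate; but it has [dʒ] in both [pɛmɛladʒɔ] and [pɛmɛladʒɛ].
The underlying segment must be /g/; /g/ becomes palato-alveolar [dʒ] before a front vowel, yielding [dʒ] there.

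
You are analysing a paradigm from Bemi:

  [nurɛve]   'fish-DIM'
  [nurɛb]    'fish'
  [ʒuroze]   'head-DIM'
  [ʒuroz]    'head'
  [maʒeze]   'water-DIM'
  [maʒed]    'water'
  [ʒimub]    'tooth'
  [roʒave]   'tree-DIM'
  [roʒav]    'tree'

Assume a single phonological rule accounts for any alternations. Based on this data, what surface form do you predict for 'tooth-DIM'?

In [nurɛve] and [nurɛb] the final segment of 'fish' alternates: [v] ~ [b].
If /v/ were underlying and a rule turned it into [b] in isolation, 'tree' would also alternate; but it has [v] in both [roʒave] and [roʒav].
The alternation reflects intervocalic spirantization: voiced stops become fricatives between vowels. /b/ is underlying.
From [ʒimub] the stem 'tooth' is /ʒimub/; between vowels this yields [ʒimuve].

[ʒimuve]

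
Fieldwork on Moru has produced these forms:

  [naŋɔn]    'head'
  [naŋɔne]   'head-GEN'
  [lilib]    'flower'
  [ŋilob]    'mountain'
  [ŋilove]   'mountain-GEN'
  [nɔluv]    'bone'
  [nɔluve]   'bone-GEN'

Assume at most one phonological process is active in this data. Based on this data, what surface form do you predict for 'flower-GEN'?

In [ŋilob] and [ŋilove] the final segment of 'mountain' alternates: [b] ~ [v].
The stem 'bone' ([nɔluv], [nɔluve]) shows [v] unchanged in both environments, so [v] cannot be basic with [b] derived in isolation.
Therefore /b/ is basic and [v] is derived by intervocalic spirantization (voiced stops become fricatives between vowels).
The one attested form of 'flower', [lilib], shows underlying /lilib/. Applying the same rule between vowels gives [lilive].

[lilive]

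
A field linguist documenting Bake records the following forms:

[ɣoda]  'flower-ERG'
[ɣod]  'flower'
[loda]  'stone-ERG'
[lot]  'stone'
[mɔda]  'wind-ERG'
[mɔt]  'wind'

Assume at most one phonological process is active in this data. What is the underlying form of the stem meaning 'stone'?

/lot/

In [loda] and [lot] the final segment of 'stone' alternates: [d] ~ [t].
The stem 'flower' ([ɣoda], [ɣod]) shows [d] unchanged in both environments, so [d] cannot be basic with [t] derived in isolation.
Therefore /t/ is basic and [d] is derived by intervocalic voicing (voiceless stops become voiced between vowels).
Hence 'stone' is /lot/ underlyingly.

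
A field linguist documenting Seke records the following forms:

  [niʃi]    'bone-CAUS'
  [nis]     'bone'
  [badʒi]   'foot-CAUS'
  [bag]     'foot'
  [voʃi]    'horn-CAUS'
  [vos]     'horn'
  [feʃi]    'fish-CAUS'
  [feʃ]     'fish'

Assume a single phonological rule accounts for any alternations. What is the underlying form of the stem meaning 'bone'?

/nis/

The stem for 'bone' ends in [ʃ] in [niʃi] but [s] in [nis].
But 'fish' keeps [ʃ] in both environments ([feʃi], [feʃ]), so there is no rule changing /ʃ/ to [s] in isolation.
So /s/ is underlying, and a rule of palatalization before a front vowel — /g/ and /s/ become palato-alveolar [dʒ] and [ʃ] before a front vowel — gives [ʃ].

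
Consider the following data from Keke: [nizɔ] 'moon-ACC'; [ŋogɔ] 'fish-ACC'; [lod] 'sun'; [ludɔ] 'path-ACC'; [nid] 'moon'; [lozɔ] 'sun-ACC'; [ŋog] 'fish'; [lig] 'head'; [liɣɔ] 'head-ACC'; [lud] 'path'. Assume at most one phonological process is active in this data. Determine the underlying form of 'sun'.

The stem for 'sun' ends in [d] in [lod] but [z] in [lozɔ].
If /d/ were underlying and a rule turned it into [z] before the ACC suffix, 'path' would also alternate; but it has [d] in both [lud] and [ludɔ].
So /z/ is underlying, and a rule of word-final hardening — voiced fricatives become stops word-finally — gives [d].

/loz/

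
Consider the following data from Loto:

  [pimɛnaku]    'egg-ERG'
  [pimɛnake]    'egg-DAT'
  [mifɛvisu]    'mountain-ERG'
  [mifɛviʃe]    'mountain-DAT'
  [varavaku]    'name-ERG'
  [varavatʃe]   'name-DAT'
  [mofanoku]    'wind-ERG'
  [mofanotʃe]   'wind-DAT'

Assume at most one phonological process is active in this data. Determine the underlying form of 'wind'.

/mofanotʃ/

'wind' shows [k] ~ [tʃ] at the end of the stem ([mofanoku] vs [mofanotʃe]).
But 'egg' keeps [k] in both environments ([pimɛnaku], [pimɛnake]), so there is no rule changing /k/ to [tʃ] before the DAT suffix.
So /tʃ/ is underlying, and a rule of depalatalization — palato-alveolar /tʃ/ and /ʃ/ become [k] and [s] when no front vowel follows — gives [k].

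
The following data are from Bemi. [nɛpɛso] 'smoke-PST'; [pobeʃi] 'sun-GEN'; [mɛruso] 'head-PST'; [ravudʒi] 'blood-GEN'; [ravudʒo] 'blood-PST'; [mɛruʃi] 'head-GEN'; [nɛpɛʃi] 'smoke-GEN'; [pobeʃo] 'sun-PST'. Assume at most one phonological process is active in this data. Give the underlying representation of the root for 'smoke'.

/nɛpɛs/

'smoke' shows [ʃ] ~ [s] at the end of the stem ([nɛpɛʃi] vs [nɛpɛso]).
But 'sun' keeps [ʃ] in both environments ([pobeʃi], [pobeʃo]), so there is no rule changing /ʃ/ to [s] before the PST suffix.
The underlying segment must be /s/; /s/ becomes palato-alveolar [ʃ] before a front vowel, yielding [ʃ] there.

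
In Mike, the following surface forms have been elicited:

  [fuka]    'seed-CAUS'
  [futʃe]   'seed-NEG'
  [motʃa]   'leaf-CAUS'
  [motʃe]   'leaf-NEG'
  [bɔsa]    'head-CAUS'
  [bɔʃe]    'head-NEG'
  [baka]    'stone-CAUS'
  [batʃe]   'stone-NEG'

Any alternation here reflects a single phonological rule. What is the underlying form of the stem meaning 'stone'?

In [baka] and [batʃe] the final segment of 'stone' alternates: [k] ~ [tʃ].
The stem 'leaf' ([motʃa], [motʃe]) shows [tʃ] unchanged in both environments, so [tʃ] cannot be basic with [k] derived before the CAUS suffix.
The underlying segment must be /k/; /k/ and /s/ become palato-alveolar [tʃ] and [ʃ] before a front vowel, yielding [tʃ] there.

/bak/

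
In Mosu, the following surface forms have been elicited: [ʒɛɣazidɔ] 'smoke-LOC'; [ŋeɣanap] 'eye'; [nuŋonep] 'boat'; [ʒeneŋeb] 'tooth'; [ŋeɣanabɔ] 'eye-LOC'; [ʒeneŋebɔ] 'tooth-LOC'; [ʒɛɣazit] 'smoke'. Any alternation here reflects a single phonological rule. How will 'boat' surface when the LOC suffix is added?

The root 'eye' surfaces as [ŋeɣanabɔ] and [ŋeɣanap], with a stem-final [b] ~ [p] alternation.
But 'tooth' keeps [b] in both environments ([ʒeneŋebɔ], [ʒeneŋeb]), so there is no rule changing /b/ to [p] in isolation.
So /p/ is underlying, and a rule of intervocalic voicing — voiceless stops become voiced between vowels — gives [b].
The one attested form of 'boat', [nuŋonep], shows underlying /nuŋonep/. Applying the same rule between vowels gives [nuŋonebɔ].

[nuŋonebɔ]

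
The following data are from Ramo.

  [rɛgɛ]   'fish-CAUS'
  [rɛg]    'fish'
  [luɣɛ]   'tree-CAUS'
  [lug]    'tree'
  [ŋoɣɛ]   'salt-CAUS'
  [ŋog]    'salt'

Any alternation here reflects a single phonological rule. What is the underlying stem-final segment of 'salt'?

/ɣ/

The stem for 'salt' ends in [ɣ] in [ŋoɣɛ] but [g] in [ŋog].
If /g/ were underlying and a rule turned it into [ɣ] before the CAUS suffix, 'fish' would also alternate; but it has [g] in both [rɛgɛ] and [rɛg].
Therefore /ɣ/ is basic and [g] is derived by word-final hardening (voiced fricatives become stops word-finally).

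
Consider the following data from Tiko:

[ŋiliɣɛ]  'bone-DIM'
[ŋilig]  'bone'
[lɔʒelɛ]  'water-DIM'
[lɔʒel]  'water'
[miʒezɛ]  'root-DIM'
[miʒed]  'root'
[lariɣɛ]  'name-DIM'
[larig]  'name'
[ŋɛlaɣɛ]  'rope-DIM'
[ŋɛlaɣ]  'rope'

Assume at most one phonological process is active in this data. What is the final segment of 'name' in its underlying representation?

/g/

The root 'name' surfaces as [lariɣɛ] and [larig], with a stem-final [ɣ] ~ [g] alternation.
If /ɣ/ were underlying and a rule turned it into [g] in isolation, 'rope' would also alternate; but it has [ɣ] in both [ŋɛlaɣɛ] and [ŋɛlaɣ].
The underlying segment must be /g/; voiced stops become fricatives between vowels, yielding [ɣ] there.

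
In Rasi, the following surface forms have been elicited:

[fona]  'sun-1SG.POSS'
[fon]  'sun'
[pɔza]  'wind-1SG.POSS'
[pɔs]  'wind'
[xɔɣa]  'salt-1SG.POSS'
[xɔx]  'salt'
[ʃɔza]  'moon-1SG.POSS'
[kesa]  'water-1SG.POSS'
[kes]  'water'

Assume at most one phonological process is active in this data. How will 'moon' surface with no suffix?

[ʃɔs]

'wind' shows [z] ~ [s] at the end of the stem ([pɔza] vs [pɔs]).
Compare 'water', with invariant [s] in [kesa] and [kes]: an analysis with underlying /s/ and a rule producing [z] before the 1SG.POSS suffix would wrongly predict alternation here too.
The underlying segment must be /z/; voiced obstruents become voiceless word-finally, yielding [s] there.
From [ʃɔza] the stem 'moon' is /ʃɔz/; word-finally this yields [ʃɔs].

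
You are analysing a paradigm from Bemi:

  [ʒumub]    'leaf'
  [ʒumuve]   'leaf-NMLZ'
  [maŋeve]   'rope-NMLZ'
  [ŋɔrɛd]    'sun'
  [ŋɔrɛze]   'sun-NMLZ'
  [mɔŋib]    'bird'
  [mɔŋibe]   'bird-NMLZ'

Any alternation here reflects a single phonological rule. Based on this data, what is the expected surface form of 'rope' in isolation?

[maŋeb]

The root 'leaf' surfaces as [ʒumub] and [ʒumuve], with a stem-final [b] ~ [v] alternation.
The stem 'bird' ([mɔŋib], [mɔŋibe]) shows [b] unchanged in both environments, so [b] cannot be basic with [v] derived before the NMLZ suffix.
Therefore /v/ is basic and [b] is derived by word-final hardening (voiced fricatives become stops word-finally).
From [maŋeve] the stem 'rope' is /maŋev/; word-finally this yields [maŋeb].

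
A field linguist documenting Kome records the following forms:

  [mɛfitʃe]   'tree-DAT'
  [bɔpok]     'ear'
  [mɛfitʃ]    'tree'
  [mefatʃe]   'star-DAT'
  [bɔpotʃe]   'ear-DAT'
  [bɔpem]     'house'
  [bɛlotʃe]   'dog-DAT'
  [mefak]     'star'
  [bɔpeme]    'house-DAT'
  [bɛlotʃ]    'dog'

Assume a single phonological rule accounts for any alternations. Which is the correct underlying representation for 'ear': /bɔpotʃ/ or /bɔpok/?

/bɔpok/

In [bɔpotʃe] and [bɔpok] the final segment of 'ear' alternates: [tʃ] ~ [k].
Compare 'tree', with invariant [tʃ] in [mɛfitʃe] and [mɛfitʃ]: an analysis with underlying /tʃ/ and a rule producing [k] in isolation would wrongly predict alternation here too.
The underlying segment must be /k/; /k/ becomes palato-alveolar [tʃ] before a front vowel, yielding [tʃ] there.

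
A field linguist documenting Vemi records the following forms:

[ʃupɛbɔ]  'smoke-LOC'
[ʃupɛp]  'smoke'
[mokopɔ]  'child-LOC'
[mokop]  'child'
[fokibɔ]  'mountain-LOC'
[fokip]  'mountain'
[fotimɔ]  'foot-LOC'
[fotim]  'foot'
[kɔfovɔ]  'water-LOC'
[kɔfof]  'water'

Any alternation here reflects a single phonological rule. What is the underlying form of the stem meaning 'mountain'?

The root 'mountain' surfaces as [fokibɔ] and [fokip], with a stem-final [b] ~ [p] alternation.
Compare 'child', with invariant [p] in [mokopɔ] and [mokop]: an analysis with underlying /p/ and a rule producing [b] before the LOC suffix would wrongly predict alternation here too.
The alternation reflects word-final obstruent devoicing: voiced obstruents become voiceless word-finally. /b/ is underlying.

/fokib/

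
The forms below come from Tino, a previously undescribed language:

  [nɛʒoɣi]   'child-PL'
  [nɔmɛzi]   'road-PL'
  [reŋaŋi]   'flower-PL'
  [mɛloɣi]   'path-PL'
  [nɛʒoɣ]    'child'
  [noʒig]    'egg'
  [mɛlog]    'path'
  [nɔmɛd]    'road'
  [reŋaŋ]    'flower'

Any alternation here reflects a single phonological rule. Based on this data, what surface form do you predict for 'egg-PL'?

[noʒiɣi]

'path' shows [ɣ] ~ [g] at the end of the stem ([mɛloɣi] vs [mɛlog]).
The stem 'child' ([nɛʒoɣi], [nɛʒoɣ]) shows [ɣ] unchanged in both environments, so [ɣ] cannot be basic with [g] derived in isolation.
Therefore /g/ is basic and [ɣ] is derived by intervocalic spirantization (voiced stops become fricatives between vowels).
The one attested form of 'egg', [noʒig], shows underlying /noʒig/. Applying the same rule between vowels gives [noʒiɣi].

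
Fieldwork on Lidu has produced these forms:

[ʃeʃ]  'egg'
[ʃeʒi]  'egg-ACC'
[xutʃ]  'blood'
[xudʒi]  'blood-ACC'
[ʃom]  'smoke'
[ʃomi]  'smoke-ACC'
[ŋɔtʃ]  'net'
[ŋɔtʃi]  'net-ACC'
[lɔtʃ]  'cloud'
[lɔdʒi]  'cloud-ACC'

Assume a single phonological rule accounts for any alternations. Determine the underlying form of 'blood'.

/xudʒ/

The root 'blood' surfaces as [xutʃ] and [xudʒi], with a stem-final [tʃ] ~ [dʒ] alternation.
The stem 'net' ([ŋɔtʃ], [ŋɔtʃi]) shows [tʃ] unchanged in both environments, so [tʃ] cannot be basic with [dʒ] derived before the ACC suffix.
Therefore /dʒ/ is basic and [tʃ] is derived by word-final obstruent devoicing (voiced obstruents become voiceless word-finally).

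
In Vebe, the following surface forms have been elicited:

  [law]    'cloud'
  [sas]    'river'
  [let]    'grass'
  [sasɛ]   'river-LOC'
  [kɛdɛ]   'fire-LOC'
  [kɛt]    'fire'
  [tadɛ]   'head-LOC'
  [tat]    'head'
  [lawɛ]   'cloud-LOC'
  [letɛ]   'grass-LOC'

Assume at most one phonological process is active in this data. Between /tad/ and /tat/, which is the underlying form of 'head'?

The stem for 'head' ends in [d] in [tadɛ] but [t] in [tat].
Compare 'grass', with invariant [t] in [letɛ] and [let]: an analysis with underlying /t/ and a rule producing [d] before the LOC suffix would wrongly predict alternation here too.
Therefore /d/ is basic and [t] is derived by word-final obstruent devoicing (voiced obstruents become voiceless word-finally).

/tad/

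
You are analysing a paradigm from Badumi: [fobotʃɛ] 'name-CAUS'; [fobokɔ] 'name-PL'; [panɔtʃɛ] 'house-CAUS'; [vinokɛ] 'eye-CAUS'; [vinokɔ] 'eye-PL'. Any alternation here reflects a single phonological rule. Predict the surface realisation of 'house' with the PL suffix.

[panɔkɔ]

'name' shows [tʃ] ~ [k] at the end of the stem ([fobotʃɛ] vs [fobokɔ]).
If /k/ were underlying and a rule turned it into [tʃ] before the CAUS suffix, 'eye' would also alternate; but it has [k] in both [vinokɛ] and [vinokɔ].
Therefore /tʃ/ is basic and [k] is derived by depalatalization (palato-alveolar /tʃ/ becomes [k] when no front vowel follows).
The one attested form of 'house', [panɔtʃɛ], shows underlying /panɔtʃ/. Applying the same rule when no front vowel follows gives [panɔkɔ].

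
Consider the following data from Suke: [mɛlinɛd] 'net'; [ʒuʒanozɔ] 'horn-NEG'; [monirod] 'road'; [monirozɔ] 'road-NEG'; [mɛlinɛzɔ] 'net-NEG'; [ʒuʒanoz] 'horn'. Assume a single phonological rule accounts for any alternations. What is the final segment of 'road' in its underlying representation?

In [monirod] and [monirozɔ] the final segment of 'road' alternates: [d] ~ [z].
The stem 'horn' ([ʒuʒanoz], [ʒuʒanozɔ]) shows [z] unchanged in both environments, so [z] cannot be basic with [d] derived in isolation.
So /d/ is underlying, and a rule of intervocalic spirantization — voiced stops become fricatives between vowels — gives [z].

/d/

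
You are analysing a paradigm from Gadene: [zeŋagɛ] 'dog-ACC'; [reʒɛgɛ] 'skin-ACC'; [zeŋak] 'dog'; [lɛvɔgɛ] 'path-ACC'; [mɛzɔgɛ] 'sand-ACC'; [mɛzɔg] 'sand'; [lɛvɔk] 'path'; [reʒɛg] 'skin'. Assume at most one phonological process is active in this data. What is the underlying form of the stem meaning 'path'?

/lɛvɔk/

In [lɛvɔgɛ] and [lɛvɔk] the final segment of 'path' alternates: [g] ~ [k].
But 'sand' keeps [g] in both environments ([mɛzɔgɛ], [mɛzɔg]), so there is no rule changing /g/ to [k] in isolation.
The underlying segment must be /k/; voiceless stops become voiced between vowels, yielding [g] there.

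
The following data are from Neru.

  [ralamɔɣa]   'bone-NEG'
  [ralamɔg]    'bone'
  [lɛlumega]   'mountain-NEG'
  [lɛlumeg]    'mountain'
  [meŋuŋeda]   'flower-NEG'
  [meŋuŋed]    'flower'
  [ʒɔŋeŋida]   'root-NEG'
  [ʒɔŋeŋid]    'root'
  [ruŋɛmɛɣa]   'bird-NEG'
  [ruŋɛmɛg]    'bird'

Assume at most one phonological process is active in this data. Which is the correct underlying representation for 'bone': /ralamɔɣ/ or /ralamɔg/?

'bone' shows [ɣ] ~ [g] at the end of the stem ([ralamɔɣa] vs [ralamɔg]).
Compare 'mountain', with invariant [g] in [lɛlumega] and [lɛlumeg]: an analysis with underlying /g/ and a rule producing [ɣ] before the NEG suffix would wrongly predict alternation here too.
So /ɣ/ is underlying, and a rule of word-final hardening — voiced fricatives become stops word-finally — gives [g].

/ralamɔɣ/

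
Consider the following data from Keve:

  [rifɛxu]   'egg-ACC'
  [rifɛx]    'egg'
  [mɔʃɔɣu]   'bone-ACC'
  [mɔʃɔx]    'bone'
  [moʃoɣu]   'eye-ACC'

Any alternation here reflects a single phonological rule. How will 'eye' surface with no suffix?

[moʃox]

The root 'bone' surfaces as [mɔʃɔɣu] and [mɔʃɔx], with a stem-final [ɣ] ~ [x] alternation.
Compare 'egg', with invariant [x] in [rifɛxu] and [rifɛx]: an analysis with underlying /x/ and a rule producing [ɣ] before the ACC suffix would wrongly predict alternation here too.
The alternation reflects word-final obstruent devoicing: voiced obstruents become voiceless word-finally. /ɣ/ is underlying.
The one attested form of 'eye', [moʃoɣu], shows underlying /moʃoɣ/. Applying the same rule word-finally gives [moʃox].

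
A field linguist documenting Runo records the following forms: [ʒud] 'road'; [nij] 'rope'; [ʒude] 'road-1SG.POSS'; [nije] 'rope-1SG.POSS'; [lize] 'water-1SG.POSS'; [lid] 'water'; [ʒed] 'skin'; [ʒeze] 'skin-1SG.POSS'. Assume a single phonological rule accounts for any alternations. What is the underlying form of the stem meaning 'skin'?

The stem for 'skin' ends in [z] in [ʒeze] but [d] in [ʒed].
If /d/ were underlying and a rule turned it into [z] before the 1SG.POSS suffix, 'road' would also alternate; but it has [d] in both [ʒude] and [ʒud].
The alternation reflects word-final hardening: voiced fricatives become stops word-finally. /z/ is underlying.
So 'skin' = /ʒez/.

/ʒez/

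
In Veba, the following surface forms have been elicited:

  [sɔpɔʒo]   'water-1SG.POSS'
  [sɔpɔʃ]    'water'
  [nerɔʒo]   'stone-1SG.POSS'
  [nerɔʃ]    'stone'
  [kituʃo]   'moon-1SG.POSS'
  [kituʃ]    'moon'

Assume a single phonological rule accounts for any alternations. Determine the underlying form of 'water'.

The stem for 'water' ends in [ʒ] in [sɔpɔʒo] but [ʃ] in [sɔpɔʃ].
The stem 'moon' ([kituʃo], [kituʃ]) shows [ʃ] unchanged in both environments, so [ʃ] cannot be basic with [ʒ] derived before the 1SG.POSS suffix.
The underlying segment must be /ʒ/; voiced obstruents become voiceless word-finally, yielding [ʃ] there.
The underlying form of 'water' is therefore /sɔpɔʒ/.

/sɔpɔʒ/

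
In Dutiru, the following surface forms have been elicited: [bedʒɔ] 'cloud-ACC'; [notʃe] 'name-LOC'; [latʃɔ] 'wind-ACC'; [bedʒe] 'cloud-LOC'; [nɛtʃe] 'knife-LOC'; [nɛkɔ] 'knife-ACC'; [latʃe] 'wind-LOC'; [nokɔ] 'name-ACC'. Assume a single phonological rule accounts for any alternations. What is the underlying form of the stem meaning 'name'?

/nok/

The stem for 'name' ends in [k] in [nokɔ] but [tʃ] in [notʃe].
If /tʃ/ were underlying and a rule turned it into [k] before the ACC suffix, 'wind' would also alternate; but it has [tʃ] in both [latʃɔ] and [latʃe].
The underlying segment must be /k/; /k/ becomes palato-alveolar [tʃ] before a front vowel, yielding [tʃ] there.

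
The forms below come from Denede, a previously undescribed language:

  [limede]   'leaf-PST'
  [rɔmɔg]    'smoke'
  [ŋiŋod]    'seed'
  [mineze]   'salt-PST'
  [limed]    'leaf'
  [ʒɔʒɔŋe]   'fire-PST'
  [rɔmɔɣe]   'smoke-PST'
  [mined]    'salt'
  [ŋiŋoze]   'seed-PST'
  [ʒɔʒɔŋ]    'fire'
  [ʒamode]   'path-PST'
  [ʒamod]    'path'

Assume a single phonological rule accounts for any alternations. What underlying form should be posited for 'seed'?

/ŋiŋoz/

'seed' shows [z] ~ [d] at the end of the stem ([ŋiŋoze] vs [ŋiŋod]).
Compare 'leaf', with invariant [d] in [limede] and [limed]: an analysis with underlying /d/ and a rule producing [z] before the PST suffix would wrongly predict alternation here too.
The underlying segment must be /z/; voiced fricatives become stops word-finally, yielding [d] there.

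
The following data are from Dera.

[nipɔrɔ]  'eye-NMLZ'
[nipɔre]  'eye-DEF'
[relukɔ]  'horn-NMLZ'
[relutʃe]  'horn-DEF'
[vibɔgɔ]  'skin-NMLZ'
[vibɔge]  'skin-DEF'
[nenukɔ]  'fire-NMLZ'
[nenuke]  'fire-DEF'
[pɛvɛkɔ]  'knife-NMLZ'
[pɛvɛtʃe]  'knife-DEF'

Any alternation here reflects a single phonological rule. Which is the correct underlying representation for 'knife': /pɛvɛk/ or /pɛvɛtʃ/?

In [pɛvɛkɔ] and [pɛvɛtʃe] the final segment of 'knife' alternates: [k] ~ [tʃ].
But 'fire' keeps [k] in both environments ([nenukɔ], [nenuke]), so there is no rule changing /k/ to [tʃ] before the DEF suffix.
The alternation reflects depalatalization: palato-alveolar /tʃ/ becomes [k] when no front vowel follows. /tʃ/ is underlying.

/pɛvɛtʃ/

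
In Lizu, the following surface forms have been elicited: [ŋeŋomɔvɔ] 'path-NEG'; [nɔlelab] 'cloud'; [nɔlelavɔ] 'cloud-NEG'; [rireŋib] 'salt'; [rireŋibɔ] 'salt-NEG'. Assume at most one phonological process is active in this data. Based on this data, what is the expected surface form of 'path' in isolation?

[ŋeŋomɔb]

'cloud' shows [b] ~ [v] at the end of the stem ([nɔlelab] vs [nɔlelavɔ]).
But 'salt' keeps [b] in both environments ([rireŋib], [rireŋibɔ]), so there is no rule changing /b/ to [v] before the NEG suffix.
The underlying segment must be /v/; voiced fricatives become stops word-finally, yielding [b] there.
The one attested form of 'path', [ŋeŋomɔvɔ], shows underlying /ŋeŋomɔv/. Applying the same rule word-finally gives [ŋeŋomɔb].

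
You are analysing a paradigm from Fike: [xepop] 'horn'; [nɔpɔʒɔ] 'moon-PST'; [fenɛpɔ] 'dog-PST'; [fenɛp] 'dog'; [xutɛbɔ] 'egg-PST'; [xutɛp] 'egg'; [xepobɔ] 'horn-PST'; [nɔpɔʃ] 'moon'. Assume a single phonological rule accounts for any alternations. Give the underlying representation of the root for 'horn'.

/xepob/

In [xepop] and [xepobɔ] the final segment of 'horn' alternates: [p] ~ [b].
If /p/ were underlying and a rule turned it into [b] before the PST suffix, 'dog' would also alternate; but it has [p] in both [fenɛp] and [fenɛpɔ].
So /b/ is underlying, and a rule of word-final obstruent devoicing — voiced obstruents become voiceless word-finally — gives [p].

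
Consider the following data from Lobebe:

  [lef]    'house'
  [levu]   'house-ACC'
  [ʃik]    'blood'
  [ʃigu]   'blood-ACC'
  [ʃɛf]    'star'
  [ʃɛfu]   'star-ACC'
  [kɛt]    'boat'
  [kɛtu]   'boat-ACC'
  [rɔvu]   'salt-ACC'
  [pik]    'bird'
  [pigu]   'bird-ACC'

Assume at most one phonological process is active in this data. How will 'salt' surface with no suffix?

[rɔf]

The stem for 'house' ends in [f] in [lef] but [v] in [levu].
Compare 'star', with invariant [f] in [ʃɛf] and [ʃɛfu]: an analysis with underlying /f/ and a rule producing [v] before the ACC suffix would wrongly predict alternation here too.
The underlying segment must be /v/; voiced obstruents become voiceless word-finally, yielding [f] there.
The one attested form of 'salt', [rɔvu], shows underlying /rɔv/. Applying the same rule word-finally gives [rɔf].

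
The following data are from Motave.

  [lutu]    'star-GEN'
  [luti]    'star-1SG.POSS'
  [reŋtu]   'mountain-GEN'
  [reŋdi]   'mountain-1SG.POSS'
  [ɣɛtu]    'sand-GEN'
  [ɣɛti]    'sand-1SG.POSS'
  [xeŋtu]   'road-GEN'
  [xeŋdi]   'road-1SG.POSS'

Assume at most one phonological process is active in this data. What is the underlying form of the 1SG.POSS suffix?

/-di/

The 1SG.POSS morpheme has two allomorphs, [-di] and [-ti].
By contrast the GEN suffix keeps its initial [t] throughout — that segment must be underlying.
The 1SG.POSS suffix is therefore /-di/ underlyingly, with post-vocalic devoicing: voiced stops become voiceless after a vowel.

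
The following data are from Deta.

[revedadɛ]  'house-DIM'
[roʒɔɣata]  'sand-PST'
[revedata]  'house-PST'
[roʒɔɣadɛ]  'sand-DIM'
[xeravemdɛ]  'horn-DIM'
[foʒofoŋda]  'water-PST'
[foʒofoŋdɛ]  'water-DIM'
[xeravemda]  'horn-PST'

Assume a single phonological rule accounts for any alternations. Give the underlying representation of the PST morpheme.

/-ta/

The PST morpheme has two allomorphs, [-da] and [-ta].
The DIM suffix, which begins with [d], is invariant after every stem; so [d] is not altered by any rule here.
So the underlying form is /-ta/, and voiceless stops become voiced after a nasal.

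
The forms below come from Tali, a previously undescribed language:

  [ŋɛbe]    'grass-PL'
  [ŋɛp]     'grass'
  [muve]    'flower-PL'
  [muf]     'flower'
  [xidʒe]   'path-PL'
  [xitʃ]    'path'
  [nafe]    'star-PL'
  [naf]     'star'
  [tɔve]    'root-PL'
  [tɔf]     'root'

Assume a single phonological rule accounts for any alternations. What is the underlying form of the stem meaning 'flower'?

/muv/

The stem for 'flower' ends in [v] in [muve] but [f] in [muf].
But 'star' keeps [f] in both environments ([nafe], [naf]), so there is no rule changing /f/ to [v] before the PL suffix.
So /v/ is underlying, and a rule of word-final obstruent devoicing — voiced obstruents become voiceless word-finally — gives [f].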